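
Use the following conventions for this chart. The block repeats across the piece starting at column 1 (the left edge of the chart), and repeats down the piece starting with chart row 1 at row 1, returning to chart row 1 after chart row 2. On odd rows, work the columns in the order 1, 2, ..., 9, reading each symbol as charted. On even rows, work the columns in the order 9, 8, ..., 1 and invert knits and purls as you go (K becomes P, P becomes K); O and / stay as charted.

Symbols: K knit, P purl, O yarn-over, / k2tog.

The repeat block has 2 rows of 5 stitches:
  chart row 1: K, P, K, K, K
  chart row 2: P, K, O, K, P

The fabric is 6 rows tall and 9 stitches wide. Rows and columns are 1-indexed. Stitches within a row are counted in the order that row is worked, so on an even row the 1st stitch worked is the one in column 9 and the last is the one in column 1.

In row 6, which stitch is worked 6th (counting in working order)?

Row 6: (6-1) mod 2 = 1, so use chart row 2. Even row -> WS.
Chart row 2 tiled across columns 1-9: P K O K P P K O K
Wrong side: read the tiled row from column 9 down to 1 and exchange K with P (leave O, /).
Row 6 as worked: P O P K K P O P K
The 6th stitch worked is P.

== STITCH ==
P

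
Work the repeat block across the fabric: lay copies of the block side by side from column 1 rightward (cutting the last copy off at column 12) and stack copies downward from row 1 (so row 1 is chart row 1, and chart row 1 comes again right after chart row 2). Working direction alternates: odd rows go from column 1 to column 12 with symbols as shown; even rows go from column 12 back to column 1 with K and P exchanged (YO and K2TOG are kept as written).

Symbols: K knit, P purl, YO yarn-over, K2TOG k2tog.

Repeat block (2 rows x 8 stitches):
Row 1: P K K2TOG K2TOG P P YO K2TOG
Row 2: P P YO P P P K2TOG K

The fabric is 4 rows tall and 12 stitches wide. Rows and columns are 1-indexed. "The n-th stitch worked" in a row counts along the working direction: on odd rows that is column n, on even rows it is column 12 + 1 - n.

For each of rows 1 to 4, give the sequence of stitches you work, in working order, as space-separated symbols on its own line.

Row 1: chart row 1, RS - tile across columns 1-12 and work as-is.
Row 2: chart row 2, WS - tiled (columns 1-12): P P YO P P P K2TOG K P P YO P; work from column 12 back to 1 with K<->P swapped.
Row 3: chart row 1, RS - tile across columns 1-12 and work as-is.
Row 4: chart row 2, WS - tiled (columns 1-12): P P YO P P P K2TOG K P P YO P; work from column 12 back to 1 with K<->P swapped.

Result:
P K K2TOG K2TOG P P YO K2TOG P K K2TOG K2TOG
K YO K K P K2TOG K K K YO K K
P K K2TOG K2TOG P P YO K2TOG P K K2TOG K2TOG
K YO K K P K2TOG K K K YO K K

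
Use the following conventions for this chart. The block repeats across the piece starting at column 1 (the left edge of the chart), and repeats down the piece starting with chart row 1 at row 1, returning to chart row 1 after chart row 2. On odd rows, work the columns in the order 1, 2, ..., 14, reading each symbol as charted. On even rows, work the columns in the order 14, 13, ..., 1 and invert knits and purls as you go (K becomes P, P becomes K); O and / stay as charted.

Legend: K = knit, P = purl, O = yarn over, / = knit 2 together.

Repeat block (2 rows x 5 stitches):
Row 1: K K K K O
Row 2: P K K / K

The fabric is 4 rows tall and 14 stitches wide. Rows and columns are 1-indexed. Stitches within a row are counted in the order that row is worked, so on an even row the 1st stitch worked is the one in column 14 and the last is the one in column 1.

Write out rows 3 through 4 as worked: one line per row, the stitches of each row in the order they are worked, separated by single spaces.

Row 3: chart row 1, RS - tile across columns 1-14 and work as-is.
Row 4: chart row 2, WS - tiled (columns 1-14): P K K / K P K K / K P K K /; work from column 14 back to 1 with K<->P swapped.

Rows as worked:
K K K K O K K K K O K K K K
/ P P K P / P P K P / P P K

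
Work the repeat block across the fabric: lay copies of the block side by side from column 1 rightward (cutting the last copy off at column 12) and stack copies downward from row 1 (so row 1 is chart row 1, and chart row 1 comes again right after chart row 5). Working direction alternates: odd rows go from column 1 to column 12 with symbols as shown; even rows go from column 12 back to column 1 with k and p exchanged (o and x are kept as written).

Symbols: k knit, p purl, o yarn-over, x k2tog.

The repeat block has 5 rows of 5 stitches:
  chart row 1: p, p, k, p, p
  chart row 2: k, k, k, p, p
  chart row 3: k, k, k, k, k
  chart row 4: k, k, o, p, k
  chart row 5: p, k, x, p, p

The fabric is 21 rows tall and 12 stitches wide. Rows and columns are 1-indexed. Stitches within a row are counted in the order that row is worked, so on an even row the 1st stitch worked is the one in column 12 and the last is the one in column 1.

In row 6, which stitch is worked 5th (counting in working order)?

Row 6 uses chart row ((6-1) mod 5)+1 = 1. Row 6 is even, so WS.
Chart row 1 tiled across columns 1-12: p p k p p p p k p p p p
Wrong side: read the tiled row from column 12 down to 1 and exchange k with p (leave o, x).
Row 6 as worked: k k k k p k k k k p k k
The 5th stitch worked is p.

== STITCH ==
p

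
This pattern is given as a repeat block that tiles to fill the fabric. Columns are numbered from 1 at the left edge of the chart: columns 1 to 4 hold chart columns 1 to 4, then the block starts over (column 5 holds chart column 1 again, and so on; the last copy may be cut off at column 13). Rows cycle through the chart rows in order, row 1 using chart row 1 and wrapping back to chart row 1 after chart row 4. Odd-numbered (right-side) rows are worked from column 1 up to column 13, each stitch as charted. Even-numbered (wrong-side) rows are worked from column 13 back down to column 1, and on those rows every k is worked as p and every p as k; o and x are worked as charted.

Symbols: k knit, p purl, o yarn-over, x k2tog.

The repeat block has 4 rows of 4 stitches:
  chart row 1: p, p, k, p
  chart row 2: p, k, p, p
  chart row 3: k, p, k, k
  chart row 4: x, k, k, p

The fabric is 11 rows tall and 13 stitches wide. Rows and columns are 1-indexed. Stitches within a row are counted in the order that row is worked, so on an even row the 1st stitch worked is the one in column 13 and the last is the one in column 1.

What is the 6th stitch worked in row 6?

Row 6: (6-1) mod 4 = 1, so use chart row 2. Even row -> WS.
Chart row 2 tiled across columns 1-13: p k p p p k p p p k p p p
WS row: flip the tiled sequence (start at column 13) and apply k<->p; o and x stay.
Row 6 as worked: k k k p k k k p k k k p k
Stitch 6 in working order -> k

Stitch:
k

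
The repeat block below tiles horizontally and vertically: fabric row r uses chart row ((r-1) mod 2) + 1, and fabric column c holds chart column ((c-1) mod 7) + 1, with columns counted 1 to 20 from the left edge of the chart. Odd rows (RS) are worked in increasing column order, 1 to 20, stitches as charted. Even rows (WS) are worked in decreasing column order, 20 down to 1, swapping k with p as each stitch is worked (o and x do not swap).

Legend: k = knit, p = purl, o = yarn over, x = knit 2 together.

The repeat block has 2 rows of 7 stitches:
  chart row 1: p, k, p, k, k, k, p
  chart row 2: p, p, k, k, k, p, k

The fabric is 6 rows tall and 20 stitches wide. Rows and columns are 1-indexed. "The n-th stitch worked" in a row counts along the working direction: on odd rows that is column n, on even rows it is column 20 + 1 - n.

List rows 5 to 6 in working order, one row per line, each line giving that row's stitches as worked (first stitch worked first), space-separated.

== ROWS AS WORKED ==
p k p k k k p p k p k k k p p k p k k k
k p p p k k p k p p p k k p k p p p k k

Derivation:
Row 5: chart row 1, RS - tile across columns 1-20 and work as-is.
Row 6: chart row 2, WS - tiled (columns 1-20): p p k k k p k p p k k k p k p p k k k p; work from column 20 back to 1 with k<->p swapped.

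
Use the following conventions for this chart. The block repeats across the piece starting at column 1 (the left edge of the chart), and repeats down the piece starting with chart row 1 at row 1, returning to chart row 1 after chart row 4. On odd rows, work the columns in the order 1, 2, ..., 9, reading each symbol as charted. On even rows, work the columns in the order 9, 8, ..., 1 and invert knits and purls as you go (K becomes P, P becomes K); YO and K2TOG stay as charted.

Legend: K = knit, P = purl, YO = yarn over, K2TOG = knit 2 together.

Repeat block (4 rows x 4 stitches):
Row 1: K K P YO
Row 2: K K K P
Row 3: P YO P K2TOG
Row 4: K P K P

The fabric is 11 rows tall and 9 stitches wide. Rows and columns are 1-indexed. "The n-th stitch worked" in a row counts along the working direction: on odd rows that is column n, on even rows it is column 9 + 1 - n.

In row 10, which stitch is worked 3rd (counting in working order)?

For row 10: chart row = ((10-1) mod 4) + 1 = 2; this is a WS (even) row.
Chart row 2 tiled across columns 1-9: K K K P K K K P K
WS row: flip the tiled sequence (start at column 9) and apply K<->P; YO and K2TOG stay.
Row 10 as worked: P K P P P K P P P
Counting 3 along the worked row gives P.

== STITCH ==
P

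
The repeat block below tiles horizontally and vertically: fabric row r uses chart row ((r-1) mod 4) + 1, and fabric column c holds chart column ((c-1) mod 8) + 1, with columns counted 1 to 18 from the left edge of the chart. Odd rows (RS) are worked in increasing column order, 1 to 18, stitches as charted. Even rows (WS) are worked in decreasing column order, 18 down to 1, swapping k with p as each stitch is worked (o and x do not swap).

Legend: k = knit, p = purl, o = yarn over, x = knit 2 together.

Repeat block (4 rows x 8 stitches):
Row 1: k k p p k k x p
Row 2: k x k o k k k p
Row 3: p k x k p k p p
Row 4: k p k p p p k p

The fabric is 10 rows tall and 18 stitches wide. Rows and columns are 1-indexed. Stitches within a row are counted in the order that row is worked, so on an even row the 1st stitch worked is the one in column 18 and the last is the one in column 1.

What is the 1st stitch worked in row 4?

Stitch:
k

Derivation:
For row 4: chart row = ((4-1) mod 4) + 1 = 4; this is a WS (even) row.
Chart row 4 tiled across columns 1-18: k p k p p p k p k p k p p p k p k p
WS row: flip the tiled sequence (start at column 18) and apply k<->p; o and x stay.
Row 4 as worked: k p k p k k k p k p k p k k k p k p
Stitch 1 in working order -> k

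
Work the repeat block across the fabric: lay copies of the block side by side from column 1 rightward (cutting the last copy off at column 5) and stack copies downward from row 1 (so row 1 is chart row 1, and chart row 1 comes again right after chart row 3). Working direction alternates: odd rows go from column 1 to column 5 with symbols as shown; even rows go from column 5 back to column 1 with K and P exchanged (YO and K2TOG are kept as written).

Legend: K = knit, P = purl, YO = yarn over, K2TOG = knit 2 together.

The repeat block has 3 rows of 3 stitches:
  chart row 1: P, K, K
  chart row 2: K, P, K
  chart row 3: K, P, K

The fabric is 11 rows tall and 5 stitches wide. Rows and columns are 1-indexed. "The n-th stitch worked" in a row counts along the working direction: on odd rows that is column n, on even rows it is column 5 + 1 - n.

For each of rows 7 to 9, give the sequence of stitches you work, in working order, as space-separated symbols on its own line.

Row 7: chart row 1, RS - tile across columns 1-5 and work as-is.
Row 8: chart row 2, WS - tiled (columns 1-5): K P K K P; work from column 5 back to 1 with K<->P swapped.
Row 9: chart row 3, RS - tile across columns 1-5 and work as-is.

Result:
P K K P K
K P P K P
K P K K P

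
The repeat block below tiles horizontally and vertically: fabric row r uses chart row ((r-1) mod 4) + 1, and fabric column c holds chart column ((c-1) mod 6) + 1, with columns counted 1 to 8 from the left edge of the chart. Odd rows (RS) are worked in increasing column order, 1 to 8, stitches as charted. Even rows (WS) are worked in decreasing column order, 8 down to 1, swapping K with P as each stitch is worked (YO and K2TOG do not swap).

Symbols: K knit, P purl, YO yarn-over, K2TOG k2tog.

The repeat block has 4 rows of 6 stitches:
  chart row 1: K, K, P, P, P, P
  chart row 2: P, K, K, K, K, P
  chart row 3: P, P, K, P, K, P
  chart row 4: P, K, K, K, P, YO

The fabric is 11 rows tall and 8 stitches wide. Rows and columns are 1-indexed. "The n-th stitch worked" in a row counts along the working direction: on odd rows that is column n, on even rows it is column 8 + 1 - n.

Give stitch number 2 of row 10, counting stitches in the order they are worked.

== STITCH ==
K

Derivation:
Row 10 uses chart row ((10-1) mod 4)+1 = 2. Row 10 is even, so WS.
Chart row 2 tiled across columns 1-8: P K K K K P P K
WS row: flip the tiled sequence (start at column 8) and apply K<->P; YO and K2TOG stay.
Row 10 as worked: P K K P P P P K
Counting 2 along the worked row gives K.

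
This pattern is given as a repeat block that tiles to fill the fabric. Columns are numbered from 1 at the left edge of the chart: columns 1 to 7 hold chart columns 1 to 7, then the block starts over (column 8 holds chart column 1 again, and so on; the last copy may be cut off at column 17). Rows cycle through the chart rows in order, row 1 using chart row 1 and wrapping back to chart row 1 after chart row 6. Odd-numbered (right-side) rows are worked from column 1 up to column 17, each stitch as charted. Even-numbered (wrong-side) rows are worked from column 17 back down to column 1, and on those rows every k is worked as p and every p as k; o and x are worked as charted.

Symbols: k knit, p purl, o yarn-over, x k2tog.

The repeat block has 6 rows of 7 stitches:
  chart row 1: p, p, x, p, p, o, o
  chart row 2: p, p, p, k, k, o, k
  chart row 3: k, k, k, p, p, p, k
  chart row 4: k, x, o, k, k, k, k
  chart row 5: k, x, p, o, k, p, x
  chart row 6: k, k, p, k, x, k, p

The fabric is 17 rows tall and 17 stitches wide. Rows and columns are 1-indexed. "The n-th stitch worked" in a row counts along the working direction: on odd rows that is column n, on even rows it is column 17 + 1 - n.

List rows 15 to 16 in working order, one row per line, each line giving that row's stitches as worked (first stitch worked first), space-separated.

Rows as worked:
k k k p p p k k k k p p p k k k k
o x p p p p p o x p p p p p o x p

Derivation:
Row 15: chart row 3, RS - tile across columns 1-17 and work as-is.
Row 16: chart row 4, WS - tiled (columns 1-17): k x o k k k k k x o k k k k k x o; work from column 17 back to 1 with k<->p swapped.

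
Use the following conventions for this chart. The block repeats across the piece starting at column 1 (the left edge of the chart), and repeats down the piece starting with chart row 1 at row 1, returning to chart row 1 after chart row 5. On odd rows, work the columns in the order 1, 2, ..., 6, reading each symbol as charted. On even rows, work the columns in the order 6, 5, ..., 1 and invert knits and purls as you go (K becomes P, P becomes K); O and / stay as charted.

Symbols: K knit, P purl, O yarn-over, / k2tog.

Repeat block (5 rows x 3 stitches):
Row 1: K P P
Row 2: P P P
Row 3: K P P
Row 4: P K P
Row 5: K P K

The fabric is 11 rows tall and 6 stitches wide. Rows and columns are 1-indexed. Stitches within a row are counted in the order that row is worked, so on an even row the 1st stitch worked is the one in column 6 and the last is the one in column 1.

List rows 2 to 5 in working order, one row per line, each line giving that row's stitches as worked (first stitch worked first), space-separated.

Row 2: chart row 2, WS - tiled (columns 1-6): P P P P P P; work from column 6 back to 1 with K<->P swapped.
Row 3: chart row 3, RS - tile across columns 1-6 and work as-is.
Row 4: chart row 4, WS - tiled (columns 1-6): P K P P K P; work from column 6 back to 1 with K<->P swapped.
Row 5: chart row 5, RS - tile across columns 1-6 and work as-is.

Rows as worked:
K K K K K K
K P P K P P
K P K K P K
K P K K P K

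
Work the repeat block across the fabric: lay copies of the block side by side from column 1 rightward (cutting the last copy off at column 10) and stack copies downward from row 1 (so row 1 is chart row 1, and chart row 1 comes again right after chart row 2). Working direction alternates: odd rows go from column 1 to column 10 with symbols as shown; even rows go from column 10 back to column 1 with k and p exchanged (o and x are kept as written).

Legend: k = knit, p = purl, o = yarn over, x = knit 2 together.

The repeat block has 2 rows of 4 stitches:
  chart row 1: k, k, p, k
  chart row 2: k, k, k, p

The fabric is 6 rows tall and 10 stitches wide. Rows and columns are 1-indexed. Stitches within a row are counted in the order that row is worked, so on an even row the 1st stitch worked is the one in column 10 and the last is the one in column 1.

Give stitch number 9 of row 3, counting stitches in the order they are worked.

Row 3 uses chart row ((3-1) mod 2)+1 = 1. Row 3 is odd, so RS.
Chart row 1 tiled across columns 1-10: k k p k k k p k k k
RS: work column 1 to column 10, symbols as charted — the tiled row is the row as worked.
Counting 9 along the worked row gives k.

Stitch:
k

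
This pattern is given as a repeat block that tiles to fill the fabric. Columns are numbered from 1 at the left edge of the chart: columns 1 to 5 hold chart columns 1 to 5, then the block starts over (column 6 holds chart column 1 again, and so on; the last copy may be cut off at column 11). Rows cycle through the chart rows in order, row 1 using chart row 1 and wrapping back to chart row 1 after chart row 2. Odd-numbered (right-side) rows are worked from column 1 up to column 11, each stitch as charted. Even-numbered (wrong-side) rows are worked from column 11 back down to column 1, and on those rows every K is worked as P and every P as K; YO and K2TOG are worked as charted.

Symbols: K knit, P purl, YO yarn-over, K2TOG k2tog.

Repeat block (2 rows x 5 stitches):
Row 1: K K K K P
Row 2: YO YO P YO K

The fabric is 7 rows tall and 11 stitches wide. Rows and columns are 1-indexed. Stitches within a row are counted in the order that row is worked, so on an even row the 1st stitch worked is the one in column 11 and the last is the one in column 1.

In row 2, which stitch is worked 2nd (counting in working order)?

Result:
P

Derivation:
Row 2: (2-1) mod 2 = 1, so use chart row 2. Even row -> WS.
Chart row 2 tiled across columns 1-11: YO YO P YO K YO YO P YO K YO
WS row: flip the tiled sequence (start at column 11) and apply K<->P; YO and K2TOG stay.
Row 2 as worked: YO P YO K YO YO P YO K YO YO
The 2nd stitch worked is P.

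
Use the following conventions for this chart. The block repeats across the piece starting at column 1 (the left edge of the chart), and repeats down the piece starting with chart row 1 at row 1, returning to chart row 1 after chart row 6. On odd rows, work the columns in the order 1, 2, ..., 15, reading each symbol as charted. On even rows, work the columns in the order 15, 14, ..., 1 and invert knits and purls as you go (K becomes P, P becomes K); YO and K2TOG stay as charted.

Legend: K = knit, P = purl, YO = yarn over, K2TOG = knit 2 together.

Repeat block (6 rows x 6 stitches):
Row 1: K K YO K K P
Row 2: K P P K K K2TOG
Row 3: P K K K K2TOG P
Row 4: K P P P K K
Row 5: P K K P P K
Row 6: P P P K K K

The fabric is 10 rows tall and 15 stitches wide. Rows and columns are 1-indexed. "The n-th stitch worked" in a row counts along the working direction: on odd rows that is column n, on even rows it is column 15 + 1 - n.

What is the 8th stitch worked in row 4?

Row 4: (4-1) mod 6 = 3, so use chart row 4. Even row -> WS.
Chart row 4 tiled across columns 1-15: K P P P K K K P P P K K K P P
Wrong side: read the tiled row from column 15 down to 1 and exchange K with P (leave YO, K2TOG).
Row 4 as worked: K K P P P K K K P P P K K K P
Counting 8 along the worked row gives K.

Result:
K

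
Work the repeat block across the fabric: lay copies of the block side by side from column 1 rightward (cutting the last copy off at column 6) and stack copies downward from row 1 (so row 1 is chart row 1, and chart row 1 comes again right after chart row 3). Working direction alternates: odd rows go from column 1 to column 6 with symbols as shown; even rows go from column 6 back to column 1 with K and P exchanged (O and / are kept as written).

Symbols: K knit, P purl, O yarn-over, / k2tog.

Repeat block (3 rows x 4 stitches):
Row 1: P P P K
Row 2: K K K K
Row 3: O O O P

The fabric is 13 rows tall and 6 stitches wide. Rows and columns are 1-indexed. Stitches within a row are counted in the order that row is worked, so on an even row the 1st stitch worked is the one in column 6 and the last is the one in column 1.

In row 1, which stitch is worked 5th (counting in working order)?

Stitch:
P

Derivation:
For row 1: chart row = ((1-1) mod 3) + 1 = 1; this is a RS (odd) row.
Chart row 1 tiled across columns 1-6: P P P K P P
RS: work column 1 to column 6, symbols as charted — the tiled row is the row as worked.
Counting 5 along the worked row gives P.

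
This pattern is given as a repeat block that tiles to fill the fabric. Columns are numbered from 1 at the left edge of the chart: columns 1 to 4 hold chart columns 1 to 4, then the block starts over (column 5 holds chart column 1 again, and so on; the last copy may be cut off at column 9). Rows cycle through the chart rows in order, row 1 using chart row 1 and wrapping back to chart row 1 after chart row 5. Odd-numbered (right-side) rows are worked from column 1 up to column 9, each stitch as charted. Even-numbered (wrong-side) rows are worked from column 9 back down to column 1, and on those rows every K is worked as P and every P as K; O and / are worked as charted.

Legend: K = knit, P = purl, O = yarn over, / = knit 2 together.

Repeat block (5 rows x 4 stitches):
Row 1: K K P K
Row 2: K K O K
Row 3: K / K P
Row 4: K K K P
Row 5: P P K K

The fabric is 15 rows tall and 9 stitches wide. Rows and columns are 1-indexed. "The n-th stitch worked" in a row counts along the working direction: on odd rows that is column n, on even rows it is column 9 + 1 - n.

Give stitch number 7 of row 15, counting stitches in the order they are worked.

Row 15: (15-1) mod 5 = 4, so use chart row 5. Odd row -> RS.
Chart row 5 tiled across columns 1-9: P P K K P P K K P
RS: work column 1 to column 9, symbols as charted — the tiled row is the row as worked.
The 7th stitch worked is K.

== STITCH ==
K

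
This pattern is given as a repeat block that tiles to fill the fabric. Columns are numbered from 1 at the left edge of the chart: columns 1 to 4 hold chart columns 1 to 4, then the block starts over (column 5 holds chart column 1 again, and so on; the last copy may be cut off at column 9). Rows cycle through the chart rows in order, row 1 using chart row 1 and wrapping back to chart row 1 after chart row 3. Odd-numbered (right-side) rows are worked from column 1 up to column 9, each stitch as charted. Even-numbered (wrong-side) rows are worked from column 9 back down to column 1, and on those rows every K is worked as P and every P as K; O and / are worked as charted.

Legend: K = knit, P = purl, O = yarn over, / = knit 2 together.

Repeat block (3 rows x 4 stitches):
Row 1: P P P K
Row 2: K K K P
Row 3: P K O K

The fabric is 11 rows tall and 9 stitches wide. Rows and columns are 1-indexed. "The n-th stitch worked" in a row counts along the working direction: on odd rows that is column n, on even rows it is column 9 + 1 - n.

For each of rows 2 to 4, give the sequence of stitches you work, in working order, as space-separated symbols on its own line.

== ROWS AS WORKED ==
P K P P P K P P P
P K O K P K O K P
K P K K K P K K K

Derivation:
Row 2: chart row 2, WS - tiled (columns 1-9): K K K P K K K P K; work from column 9 back to 1 with K<->P swapped.
Row 3: chart row 3, RS - tile across columns 1-9 and work as-is.
Row 4: chart row 1, WS - tiled (columns 1-9): P P P K P P P K P; work from column 9 back to 1 with K<->P swapped.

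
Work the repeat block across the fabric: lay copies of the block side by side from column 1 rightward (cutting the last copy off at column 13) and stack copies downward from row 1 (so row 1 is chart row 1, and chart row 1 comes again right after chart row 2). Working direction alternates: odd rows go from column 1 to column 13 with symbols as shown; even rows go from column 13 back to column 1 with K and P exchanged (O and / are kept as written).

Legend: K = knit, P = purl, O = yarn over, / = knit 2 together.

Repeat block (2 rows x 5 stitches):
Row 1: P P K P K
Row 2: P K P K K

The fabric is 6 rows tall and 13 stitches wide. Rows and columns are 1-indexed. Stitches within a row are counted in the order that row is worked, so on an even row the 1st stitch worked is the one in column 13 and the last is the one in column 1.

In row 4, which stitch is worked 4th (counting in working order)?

Result:
P

Derivation:
Row 4: (4-1) mod 2 = 1, so use chart row 2. Even row -> WS.
Chart row 2 tiled across columns 1-13: P K P K K P K P K K P K P
WS row: flip the tiled sequence (start at column 13) and apply K<->P; O and / stay.
Row 4 as worked: K P K P P K P K P P K P K
The 4th stitch worked is P.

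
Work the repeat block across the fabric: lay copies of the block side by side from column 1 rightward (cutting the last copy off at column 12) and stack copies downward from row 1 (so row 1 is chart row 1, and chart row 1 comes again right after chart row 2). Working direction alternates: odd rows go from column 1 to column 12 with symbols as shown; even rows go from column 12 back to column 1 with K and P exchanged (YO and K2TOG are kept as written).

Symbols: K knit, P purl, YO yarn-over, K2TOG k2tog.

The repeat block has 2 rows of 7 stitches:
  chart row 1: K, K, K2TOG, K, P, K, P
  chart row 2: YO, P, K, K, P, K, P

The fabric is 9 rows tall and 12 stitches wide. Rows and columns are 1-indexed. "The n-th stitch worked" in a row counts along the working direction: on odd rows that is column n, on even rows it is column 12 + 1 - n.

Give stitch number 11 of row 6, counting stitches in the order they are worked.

Row 6: (6-1) mod 2 = 1, so use chart row 2. Even row -> WS.
Chart row 2 tiled across columns 1-12: YO P K K P K P YO P K K P
WS: work from column 12 back to column 1 (reverse the tiled row), swapping K<->P (YO and K2TOG unchanged).
Row 6 as worked: K P P K YO K P K P P K YO
Stitch 11 in working order -> K

== STITCH ==
K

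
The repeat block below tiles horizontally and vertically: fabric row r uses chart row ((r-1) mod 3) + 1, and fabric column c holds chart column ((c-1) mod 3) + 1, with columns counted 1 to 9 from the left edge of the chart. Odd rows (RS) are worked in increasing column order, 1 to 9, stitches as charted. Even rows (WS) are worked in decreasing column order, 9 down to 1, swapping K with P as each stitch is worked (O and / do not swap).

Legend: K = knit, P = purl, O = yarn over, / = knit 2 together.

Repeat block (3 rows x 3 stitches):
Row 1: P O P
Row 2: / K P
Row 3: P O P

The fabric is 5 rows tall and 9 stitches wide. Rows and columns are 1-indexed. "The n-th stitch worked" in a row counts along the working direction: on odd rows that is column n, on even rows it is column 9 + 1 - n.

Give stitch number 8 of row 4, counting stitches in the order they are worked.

== STITCH ==
O

Derivation:
Row 4: (4-1) mod 3 = 0, so use chart row 1. Even row -> WS.
Chart row 1 tiled across columns 1-9: P O P P O P P O P
WS row: flip the tiled sequence (start at column 9) and apply K<->P; O and / stay.
Row 4 as worked: K O K K O K K O K
Counting 8 along the worked row gives O.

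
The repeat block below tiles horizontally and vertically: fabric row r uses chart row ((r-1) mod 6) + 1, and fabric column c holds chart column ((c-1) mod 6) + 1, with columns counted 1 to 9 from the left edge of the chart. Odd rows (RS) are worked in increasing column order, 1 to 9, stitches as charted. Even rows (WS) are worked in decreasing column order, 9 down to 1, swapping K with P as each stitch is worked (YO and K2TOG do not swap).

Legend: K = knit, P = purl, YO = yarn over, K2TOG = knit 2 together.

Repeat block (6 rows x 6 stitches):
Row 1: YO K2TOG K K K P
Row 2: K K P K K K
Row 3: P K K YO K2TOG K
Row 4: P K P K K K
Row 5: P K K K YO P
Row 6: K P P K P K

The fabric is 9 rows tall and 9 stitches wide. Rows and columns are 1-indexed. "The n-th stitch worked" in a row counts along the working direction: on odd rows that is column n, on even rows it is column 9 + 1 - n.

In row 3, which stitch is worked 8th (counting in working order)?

Stitch:
K

Derivation:
Row 3 uses chart row ((3-1) mod 6)+1 = 3. Row 3 is odd, so RS.
Chart row 3 tiled across columns 1-9: P K K YO K2TOG K P K K
RS row: no reversal, no swap; stitch n worked = column n.
Counting 8 along the worked row gives K.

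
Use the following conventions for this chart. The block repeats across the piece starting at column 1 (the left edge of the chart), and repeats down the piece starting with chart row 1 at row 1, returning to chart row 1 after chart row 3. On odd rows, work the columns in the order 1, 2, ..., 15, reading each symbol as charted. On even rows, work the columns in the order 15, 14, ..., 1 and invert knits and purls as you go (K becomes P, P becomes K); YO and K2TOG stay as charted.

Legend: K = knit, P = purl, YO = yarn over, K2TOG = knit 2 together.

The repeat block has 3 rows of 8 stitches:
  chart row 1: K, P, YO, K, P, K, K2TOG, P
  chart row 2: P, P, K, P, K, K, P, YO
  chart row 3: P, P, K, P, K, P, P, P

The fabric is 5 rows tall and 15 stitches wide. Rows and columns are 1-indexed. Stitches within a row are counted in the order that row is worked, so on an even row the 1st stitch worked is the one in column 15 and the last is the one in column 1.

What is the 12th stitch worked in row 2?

Stitch:
K

Derivation:
Row 2 uses chart row ((2-1) mod 3)+1 = 2. Row 2 is even, so WS.
Chart row 2 tiled across columns 1-15: P P K P K K P YO P P K P K K P
WS row: flip the tiled sequence (start at column 15) and apply K<->P; YO and K2TOG stay.
Row 2 as worked: K P P K P K K YO K P P K P K K
The 12th stitch worked is K.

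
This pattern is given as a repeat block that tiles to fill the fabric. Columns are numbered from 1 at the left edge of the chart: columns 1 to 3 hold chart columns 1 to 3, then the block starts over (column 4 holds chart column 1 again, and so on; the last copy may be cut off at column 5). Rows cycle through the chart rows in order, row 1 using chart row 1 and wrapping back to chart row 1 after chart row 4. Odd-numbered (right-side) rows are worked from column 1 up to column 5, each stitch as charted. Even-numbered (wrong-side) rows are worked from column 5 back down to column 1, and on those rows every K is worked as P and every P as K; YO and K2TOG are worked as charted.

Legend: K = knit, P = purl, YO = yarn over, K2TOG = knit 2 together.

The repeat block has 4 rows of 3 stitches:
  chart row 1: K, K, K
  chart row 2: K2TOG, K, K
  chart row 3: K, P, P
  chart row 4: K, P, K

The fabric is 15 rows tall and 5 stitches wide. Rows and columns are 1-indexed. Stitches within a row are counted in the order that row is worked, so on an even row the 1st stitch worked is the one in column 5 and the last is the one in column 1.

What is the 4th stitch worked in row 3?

Stitch:
K

Derivation:
Row 3 uses chart row ((3-1) mod 4)+1 = 3. Row 3 is odd, so RS.
Chart row 3 tiled across columns 1-5: K P P K P
RS: work column 1 to column 5, symbols as charted — the tiled row is the row as worked.
Counting 4 along the worked row gives K.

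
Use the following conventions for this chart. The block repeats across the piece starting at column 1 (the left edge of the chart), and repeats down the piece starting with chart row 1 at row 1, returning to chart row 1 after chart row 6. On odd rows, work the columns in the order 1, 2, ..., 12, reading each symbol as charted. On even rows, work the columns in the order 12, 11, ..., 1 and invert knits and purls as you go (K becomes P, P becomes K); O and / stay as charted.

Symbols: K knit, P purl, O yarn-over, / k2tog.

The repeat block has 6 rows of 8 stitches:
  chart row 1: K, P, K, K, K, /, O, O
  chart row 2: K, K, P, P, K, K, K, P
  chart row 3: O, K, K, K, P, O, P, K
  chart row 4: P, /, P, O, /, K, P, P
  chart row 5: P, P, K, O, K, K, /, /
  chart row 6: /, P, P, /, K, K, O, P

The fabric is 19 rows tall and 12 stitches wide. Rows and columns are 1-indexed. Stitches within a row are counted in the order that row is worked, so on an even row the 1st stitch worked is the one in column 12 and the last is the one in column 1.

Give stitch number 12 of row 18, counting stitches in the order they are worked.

For row 18: chart row = ((18-1) mod 6) + 1 = 6; this is a WS (even) row.
Chart row 6 tiled across columns 1-12: / P P / K K O P / P P /
Wrong side: read the tiled row from column 12 down to 1 and exchange K with P (leave O, /).
Row 18 as worked: / K K / K O P P / K K /
The 12th stitch worked is /.

Result:
/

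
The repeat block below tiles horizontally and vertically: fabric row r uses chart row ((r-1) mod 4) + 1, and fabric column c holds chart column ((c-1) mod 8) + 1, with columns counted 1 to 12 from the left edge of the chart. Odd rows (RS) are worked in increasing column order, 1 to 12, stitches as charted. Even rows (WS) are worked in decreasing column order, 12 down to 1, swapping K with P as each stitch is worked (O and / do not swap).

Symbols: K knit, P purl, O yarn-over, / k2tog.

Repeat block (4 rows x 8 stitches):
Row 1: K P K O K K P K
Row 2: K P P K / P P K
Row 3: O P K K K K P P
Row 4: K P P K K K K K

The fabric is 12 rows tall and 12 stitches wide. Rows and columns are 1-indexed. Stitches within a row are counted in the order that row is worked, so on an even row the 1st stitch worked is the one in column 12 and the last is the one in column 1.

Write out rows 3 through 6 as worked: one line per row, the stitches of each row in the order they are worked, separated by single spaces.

Row 3: chart row 3, RS - tile across columns 1-12 and work as-is.
Row 4: chart row 4, WS - tiled (columns 1-12): K P P K K K K K K P P K; work from column 12 back to 1 with K<->P swapped.
Row 5: chart row 1, RS - tile across columns 1-12 and work as-is.
Row 6: chart row 2, WS - tiled (columns 1-12): K P P K / P P K K P P K; work from column 12 back to 1 with K<->P swapped.

== ROWS AS WORKED ==
O P K K K K P P O P K K
P K K P P P P P P K K P
K P K O K K P K K P K O
P K K P P K K / P K K P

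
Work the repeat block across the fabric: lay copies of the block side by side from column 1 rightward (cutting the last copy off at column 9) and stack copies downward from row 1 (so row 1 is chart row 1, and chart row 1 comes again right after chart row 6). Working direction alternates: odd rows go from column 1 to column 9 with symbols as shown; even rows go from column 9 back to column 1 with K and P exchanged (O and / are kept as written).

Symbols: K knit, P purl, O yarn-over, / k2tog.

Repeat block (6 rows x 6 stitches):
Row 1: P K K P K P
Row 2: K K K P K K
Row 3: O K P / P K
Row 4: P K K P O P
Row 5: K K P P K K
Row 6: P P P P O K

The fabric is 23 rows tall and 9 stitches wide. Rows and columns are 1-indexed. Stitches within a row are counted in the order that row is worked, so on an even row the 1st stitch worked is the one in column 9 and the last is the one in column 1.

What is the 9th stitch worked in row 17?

For row 17: chart row = ((17-1) mod 6) + 1 = 5; this is a RS (odd) row.
Chart row 5 tiled across columns 1-9: K K P P K K K K P
RS row: no reversal, no swap; stitch n worked = column n.
Counting 9 along the worked row gives P.

Stitch:
P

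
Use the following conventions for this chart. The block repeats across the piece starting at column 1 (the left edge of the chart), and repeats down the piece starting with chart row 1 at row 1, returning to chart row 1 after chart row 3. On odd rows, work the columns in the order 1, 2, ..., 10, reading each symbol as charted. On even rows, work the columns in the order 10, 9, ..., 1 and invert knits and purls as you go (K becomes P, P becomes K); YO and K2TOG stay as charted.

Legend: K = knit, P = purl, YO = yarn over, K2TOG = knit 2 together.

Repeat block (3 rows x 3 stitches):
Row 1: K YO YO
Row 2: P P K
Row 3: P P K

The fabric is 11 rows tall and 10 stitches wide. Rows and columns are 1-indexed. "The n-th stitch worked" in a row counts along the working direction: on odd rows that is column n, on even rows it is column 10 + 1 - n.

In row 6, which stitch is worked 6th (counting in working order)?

Row 6: (6-1) mod 3 = 2, so use chart row 3. Even row -> WS.
Chart row 3 tiled across columns 1-10: P P K P P K P P K P
WS row: flip the tiled sequence (start at column 10) and apply K<->P; YO and K2TOG stay.
Row 6 as worked: K P K K P K K P K K
Counting 6 along the worked row gives K.

Stitch:
K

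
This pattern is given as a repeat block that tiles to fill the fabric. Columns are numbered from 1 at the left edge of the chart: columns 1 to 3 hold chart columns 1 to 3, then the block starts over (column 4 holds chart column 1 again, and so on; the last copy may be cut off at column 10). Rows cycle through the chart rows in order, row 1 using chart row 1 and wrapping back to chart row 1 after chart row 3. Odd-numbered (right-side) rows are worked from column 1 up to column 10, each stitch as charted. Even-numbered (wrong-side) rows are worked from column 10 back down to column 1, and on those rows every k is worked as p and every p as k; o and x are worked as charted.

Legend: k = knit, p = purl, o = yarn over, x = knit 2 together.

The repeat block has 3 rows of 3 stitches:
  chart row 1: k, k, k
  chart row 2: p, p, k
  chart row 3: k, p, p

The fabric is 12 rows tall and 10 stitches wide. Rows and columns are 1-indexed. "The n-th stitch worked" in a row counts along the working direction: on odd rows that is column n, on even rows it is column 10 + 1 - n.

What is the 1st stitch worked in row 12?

Row 12: (12-1) mod 3 = 2, so use chart row 3. Even row -> WS.
Chart row 3 tiled across columns 1-10: k p p k p p k p p k
WS row: flip the tiled sequence (start at column 10) and apply k<->p; o and x stay.
Row 12 as worked: p k k p k k p k k p
Counting 1 along the worked row gives p.

Stitch:
p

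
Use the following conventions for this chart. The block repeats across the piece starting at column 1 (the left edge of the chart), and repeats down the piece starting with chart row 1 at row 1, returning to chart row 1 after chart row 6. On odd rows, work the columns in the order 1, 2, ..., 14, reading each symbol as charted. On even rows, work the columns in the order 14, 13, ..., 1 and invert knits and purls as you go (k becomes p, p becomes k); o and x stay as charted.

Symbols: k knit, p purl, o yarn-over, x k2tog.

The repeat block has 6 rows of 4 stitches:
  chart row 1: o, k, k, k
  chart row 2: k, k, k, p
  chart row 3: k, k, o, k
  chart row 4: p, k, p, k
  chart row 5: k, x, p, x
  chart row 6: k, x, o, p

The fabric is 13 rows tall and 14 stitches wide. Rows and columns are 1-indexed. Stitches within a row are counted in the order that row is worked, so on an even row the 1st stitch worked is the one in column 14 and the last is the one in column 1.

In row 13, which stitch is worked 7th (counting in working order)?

Stitch:
k

Derivation:
Row 13: (13-1) mod 6 = 0, so use chart row 1. Odd row -> RS.
Chart row 1 tiled across columns 1-14: o k k k o k k k o k k k o k
RS row: no reversal, no swap; stitch n worked = column n.
The 7th stitch worked is k.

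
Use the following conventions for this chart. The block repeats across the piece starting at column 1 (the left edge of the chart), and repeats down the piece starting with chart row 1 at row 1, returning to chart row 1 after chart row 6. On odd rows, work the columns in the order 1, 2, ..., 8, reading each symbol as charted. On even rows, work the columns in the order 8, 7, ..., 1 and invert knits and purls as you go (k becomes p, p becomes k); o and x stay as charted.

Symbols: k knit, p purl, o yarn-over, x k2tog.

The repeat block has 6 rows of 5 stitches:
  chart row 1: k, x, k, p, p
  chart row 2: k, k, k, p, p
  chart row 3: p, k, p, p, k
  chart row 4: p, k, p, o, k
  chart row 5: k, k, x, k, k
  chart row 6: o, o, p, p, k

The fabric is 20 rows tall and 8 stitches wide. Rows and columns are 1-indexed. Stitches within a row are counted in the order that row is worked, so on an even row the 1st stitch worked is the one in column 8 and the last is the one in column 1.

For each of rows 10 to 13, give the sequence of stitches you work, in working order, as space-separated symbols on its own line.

Rows as worked:
k p k p o k p k
k k x k k k k x
k o o p k k o o
k x k p p k x k

Derivation:
Row 10: chart row 4, WS - tiled (columns 1-8): p k p o k p k p; work from column 8 back to 1 with k<->p swapped.
Row 11: chart row 5, RS - tile across columns 1-8 and work as-is.
Row 12: chart row 6, WS - tiled (columns 1-8): o o p p k o o p; work from column 8 back to 1 with k<->p swapped.
Row 13: chart row 1, RS - tile across columns 1-8 and work as-is.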